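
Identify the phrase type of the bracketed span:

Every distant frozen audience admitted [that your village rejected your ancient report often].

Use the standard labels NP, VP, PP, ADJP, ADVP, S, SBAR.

SBAR

"that" is the head of the bracketed span, so the span is a subordinate clause: SBAR.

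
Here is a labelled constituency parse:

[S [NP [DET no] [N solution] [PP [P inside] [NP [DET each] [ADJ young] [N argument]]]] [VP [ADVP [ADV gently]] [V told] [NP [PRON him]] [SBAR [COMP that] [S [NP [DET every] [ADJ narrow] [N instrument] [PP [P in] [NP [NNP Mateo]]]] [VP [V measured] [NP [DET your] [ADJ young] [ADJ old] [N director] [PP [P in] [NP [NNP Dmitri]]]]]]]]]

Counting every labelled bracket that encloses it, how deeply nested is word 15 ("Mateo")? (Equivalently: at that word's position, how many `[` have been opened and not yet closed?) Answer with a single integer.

Counting open brackets not yet closed at "Mateo": [S [VP [SBAR [S [NP [PP [NP [NNP = 8.

8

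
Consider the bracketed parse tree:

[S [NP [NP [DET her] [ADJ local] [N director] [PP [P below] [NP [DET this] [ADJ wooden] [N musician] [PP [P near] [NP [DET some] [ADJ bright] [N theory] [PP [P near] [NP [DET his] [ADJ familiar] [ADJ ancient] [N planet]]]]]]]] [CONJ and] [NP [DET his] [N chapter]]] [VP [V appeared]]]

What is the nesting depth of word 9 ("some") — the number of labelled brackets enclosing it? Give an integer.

8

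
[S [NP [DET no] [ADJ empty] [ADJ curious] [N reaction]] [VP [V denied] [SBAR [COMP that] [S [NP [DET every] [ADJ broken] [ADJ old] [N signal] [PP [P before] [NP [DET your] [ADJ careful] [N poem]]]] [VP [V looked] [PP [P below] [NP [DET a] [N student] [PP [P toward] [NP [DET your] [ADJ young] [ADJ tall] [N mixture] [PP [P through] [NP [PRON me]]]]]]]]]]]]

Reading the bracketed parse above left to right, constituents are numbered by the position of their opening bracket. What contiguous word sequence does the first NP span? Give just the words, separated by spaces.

The NP opening brackets appear, in order, over: "no empty curious reaction"; "every broken old signal before your careful poem"; "your careful poem"; "a student toward your young tall mixture through me"; "your young tall mixture through me"; "me". The first one spans "no empty curious reaction".

no empty curious reaction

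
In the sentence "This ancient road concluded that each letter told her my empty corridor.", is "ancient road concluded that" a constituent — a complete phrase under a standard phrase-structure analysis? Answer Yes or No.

No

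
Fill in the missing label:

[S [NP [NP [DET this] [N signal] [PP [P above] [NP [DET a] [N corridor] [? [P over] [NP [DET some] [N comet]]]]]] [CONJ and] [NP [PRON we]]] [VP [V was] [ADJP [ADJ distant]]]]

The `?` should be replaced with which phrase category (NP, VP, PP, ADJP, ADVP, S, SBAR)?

PP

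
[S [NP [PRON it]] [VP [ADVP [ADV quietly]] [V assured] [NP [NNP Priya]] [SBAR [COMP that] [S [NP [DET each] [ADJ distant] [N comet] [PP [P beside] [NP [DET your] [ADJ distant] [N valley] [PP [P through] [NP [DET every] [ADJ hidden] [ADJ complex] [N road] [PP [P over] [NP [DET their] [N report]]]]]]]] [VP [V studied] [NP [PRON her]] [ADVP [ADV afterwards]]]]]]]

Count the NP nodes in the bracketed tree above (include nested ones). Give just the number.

7

Scanning left to right, an opening `[NP` appears at word positions 1, 4, 6, 10, 14, 19, 22 — 7 in total.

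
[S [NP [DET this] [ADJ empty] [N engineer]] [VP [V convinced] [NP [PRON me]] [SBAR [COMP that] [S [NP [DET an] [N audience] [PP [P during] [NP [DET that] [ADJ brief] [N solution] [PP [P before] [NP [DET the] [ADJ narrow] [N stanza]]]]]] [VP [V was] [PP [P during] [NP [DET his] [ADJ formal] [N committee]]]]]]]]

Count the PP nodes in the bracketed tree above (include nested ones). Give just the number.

3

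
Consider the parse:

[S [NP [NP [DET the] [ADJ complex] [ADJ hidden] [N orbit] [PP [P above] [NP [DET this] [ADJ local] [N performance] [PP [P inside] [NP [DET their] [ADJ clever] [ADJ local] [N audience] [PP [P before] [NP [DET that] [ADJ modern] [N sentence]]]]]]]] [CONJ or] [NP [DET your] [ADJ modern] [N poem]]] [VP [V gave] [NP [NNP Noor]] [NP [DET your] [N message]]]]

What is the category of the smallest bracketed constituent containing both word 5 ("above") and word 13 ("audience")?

PP

The smallest bracket enclosing both words is [PP above this local performance inside their clever local audience before that modern sentence], so the label is PP.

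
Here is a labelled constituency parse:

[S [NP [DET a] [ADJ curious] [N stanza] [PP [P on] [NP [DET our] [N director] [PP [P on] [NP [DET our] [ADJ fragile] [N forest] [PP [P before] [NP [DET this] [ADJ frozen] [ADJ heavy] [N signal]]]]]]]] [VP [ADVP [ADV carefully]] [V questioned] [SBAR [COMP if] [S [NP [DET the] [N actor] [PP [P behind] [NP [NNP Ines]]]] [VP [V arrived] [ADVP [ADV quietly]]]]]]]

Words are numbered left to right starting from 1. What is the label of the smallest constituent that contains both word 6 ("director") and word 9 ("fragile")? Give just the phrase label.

Word 6 lies under S → NP → PP → NP → N; word 9 lies under S → NP → PP → NP → PP → NP → ADJ. The lowest shared node is the NP.

NP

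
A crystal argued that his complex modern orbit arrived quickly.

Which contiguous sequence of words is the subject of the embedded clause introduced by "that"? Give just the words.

his complex modern orbit

The subject of the embedded clause introduced by "that" is the NP immediately before the verb "arrived": "his complex modern orbit".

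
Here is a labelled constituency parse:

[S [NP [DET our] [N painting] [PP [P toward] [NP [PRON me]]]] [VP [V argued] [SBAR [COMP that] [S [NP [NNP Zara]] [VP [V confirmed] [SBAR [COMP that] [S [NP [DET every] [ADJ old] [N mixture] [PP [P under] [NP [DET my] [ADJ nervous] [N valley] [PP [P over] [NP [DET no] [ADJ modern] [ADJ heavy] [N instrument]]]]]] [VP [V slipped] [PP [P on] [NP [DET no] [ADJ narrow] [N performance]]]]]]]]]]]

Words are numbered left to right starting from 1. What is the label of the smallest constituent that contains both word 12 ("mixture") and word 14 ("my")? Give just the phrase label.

NP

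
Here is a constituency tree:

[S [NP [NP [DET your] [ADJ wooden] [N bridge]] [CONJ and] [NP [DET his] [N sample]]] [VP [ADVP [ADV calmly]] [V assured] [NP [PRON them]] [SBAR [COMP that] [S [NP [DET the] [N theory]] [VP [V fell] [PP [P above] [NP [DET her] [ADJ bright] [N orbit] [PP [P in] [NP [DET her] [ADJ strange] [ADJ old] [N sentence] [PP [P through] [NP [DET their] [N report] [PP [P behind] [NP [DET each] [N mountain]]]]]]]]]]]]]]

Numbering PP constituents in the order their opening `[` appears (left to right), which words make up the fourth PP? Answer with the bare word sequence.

behind each mountain

The PP opening brackets appear, in order, over: "above her bright orbit in her strange old sentence through their report behind each mountain"; "in her strange old sentence through their report behind each mountain"; "through their report behind each mountain"; "behind each mountain". The fourth one spans "behind each mountain".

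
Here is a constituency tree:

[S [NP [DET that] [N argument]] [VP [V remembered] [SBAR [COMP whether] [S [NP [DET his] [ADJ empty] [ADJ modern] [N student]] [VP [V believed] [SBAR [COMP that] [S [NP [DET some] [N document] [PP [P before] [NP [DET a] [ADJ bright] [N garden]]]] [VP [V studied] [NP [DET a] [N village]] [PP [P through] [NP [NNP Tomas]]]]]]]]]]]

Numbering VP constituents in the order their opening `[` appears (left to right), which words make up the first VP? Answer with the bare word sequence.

remembered whether his empty modern student believed that some document before a bright garden studied a village through Tomas

In left-to-right order the VP constituents are "remembered whether his empty modern student believed that some document before a bright garden studied a village through Tomas"; "believed that some document before a bright garden studied a village through Tomas"; "studied a village through Tomas". Number 1 is "remembered whether his empty modern student believed that some document before a bright garden studied a village through Tomas".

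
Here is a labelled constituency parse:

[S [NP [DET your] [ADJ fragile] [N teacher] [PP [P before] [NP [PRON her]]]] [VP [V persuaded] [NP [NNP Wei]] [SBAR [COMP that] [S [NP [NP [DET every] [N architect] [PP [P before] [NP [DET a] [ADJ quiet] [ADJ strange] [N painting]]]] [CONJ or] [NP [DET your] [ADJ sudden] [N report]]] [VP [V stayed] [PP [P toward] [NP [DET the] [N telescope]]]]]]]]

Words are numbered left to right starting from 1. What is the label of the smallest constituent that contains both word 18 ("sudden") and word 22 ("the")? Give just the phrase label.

The smallest bracket enclosing both words is [S every architect before a quiet strange painting or your sudden report stayed toward the telescope], so the label is S.

S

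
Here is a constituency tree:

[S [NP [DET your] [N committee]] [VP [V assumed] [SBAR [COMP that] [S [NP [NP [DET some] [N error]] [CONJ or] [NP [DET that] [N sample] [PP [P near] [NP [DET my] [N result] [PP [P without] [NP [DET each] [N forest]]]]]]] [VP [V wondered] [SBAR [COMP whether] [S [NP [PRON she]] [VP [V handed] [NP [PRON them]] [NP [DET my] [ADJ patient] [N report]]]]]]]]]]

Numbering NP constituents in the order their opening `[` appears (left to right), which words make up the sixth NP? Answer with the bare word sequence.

each forest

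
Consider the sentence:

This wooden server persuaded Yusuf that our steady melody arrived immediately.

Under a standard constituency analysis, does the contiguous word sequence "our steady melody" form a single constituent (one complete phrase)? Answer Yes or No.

Yes

The sequence corresponds to a single NP node — the noun phrase "our steady melody".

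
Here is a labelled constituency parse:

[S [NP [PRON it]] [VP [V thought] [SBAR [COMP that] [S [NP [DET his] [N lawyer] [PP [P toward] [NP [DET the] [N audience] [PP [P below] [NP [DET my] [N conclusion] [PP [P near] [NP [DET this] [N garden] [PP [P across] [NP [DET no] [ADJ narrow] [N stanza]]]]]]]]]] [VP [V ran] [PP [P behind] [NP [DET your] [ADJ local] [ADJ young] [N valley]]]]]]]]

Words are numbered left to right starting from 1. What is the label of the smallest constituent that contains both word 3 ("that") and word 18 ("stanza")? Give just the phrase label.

SBAR

The smallest bracket enclosing both words is [SBAR that his lawyer toward the audience below my conclusion near this garden across no narrow stanza ran behind your local young valley], so the label is SBAR.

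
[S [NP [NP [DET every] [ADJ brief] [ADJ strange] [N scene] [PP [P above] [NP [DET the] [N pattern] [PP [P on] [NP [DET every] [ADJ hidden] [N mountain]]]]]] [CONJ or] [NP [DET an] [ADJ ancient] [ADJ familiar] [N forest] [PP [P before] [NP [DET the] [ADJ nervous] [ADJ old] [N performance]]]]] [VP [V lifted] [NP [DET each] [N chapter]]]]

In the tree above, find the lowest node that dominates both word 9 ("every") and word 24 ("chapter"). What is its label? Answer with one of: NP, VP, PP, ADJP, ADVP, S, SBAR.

S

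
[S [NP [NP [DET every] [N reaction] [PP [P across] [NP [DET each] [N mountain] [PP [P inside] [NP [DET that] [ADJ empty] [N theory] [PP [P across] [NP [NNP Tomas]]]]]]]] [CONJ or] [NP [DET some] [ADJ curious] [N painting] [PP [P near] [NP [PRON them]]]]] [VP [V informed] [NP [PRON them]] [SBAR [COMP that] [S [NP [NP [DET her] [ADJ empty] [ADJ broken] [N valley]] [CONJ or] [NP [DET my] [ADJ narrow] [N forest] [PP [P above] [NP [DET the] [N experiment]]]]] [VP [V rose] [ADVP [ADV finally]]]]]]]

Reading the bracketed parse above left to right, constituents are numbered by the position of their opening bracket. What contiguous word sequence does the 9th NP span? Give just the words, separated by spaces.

her empty broken valley or my narrow forest above the experiment

Opening `[NP` markers occur at word positions 1, 1, 4, 7, 11, 13, 17, 19, 21, 21, 26, 30; the 9th of these opens the constituent [NP her empty broken valley or my narrow forest above the experiment].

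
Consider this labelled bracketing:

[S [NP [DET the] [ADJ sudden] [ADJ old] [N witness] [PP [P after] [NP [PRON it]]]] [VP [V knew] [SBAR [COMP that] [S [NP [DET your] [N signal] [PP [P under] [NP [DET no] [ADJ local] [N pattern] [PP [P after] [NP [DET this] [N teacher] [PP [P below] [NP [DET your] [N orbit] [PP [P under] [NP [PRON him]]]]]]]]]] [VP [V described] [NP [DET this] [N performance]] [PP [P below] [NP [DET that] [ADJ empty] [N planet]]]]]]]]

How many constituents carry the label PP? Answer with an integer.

Listing each PP by its span: [PP after it]; [PP under no local pattern after this teacher below your orbit under him]; [PP after this teacher below your orbit under him]; [PP below your orbit under him]; [PP under him]; [PP below that empty planet] — that makes 6.

6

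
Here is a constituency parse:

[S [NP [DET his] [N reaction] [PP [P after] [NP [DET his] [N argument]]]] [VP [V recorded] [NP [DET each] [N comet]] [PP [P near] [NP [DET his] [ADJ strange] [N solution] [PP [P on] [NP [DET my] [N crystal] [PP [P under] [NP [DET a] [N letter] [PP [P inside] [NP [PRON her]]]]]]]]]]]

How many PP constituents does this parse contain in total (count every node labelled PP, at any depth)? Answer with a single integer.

Scanning left to right, an opening `[PP` appears at word positions 3, 9, 13, 16, 19 — 5 in total.

5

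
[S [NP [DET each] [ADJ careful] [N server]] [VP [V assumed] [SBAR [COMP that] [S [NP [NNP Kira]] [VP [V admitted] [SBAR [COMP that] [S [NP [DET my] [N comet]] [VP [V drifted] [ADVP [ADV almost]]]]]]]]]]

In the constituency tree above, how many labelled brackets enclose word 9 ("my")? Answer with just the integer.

9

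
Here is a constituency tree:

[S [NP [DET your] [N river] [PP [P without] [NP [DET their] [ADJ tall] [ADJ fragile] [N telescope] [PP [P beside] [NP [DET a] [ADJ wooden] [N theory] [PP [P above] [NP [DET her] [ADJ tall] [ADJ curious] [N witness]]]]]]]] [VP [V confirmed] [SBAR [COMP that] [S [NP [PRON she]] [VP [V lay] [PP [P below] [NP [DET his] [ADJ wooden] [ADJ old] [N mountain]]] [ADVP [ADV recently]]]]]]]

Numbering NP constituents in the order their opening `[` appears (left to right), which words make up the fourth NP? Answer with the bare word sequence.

her tall curious witness

In left-to-right order the NP constituents are "your river without their tall fragile telescope beside a wooden theory above her tall curious witness"; "their tall fragile telescope beside a wooden theory above her tall curious witness"; "a wooden theory above her tall curious witness"; "her tall curious witness"; "she"; "his wooden old mountain". Number 4 is "her tall curious witness".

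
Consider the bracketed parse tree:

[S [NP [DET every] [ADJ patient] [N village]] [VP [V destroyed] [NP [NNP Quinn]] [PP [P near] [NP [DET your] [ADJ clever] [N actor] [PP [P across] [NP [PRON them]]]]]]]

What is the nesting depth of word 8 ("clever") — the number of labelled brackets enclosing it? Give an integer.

5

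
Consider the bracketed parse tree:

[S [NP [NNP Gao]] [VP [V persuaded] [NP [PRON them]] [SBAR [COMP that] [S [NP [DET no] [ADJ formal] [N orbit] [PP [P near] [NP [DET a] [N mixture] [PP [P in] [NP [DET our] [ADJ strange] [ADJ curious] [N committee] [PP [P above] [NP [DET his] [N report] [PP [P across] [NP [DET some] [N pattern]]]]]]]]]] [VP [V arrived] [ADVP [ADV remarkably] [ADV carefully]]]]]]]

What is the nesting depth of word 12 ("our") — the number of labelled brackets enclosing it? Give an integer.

10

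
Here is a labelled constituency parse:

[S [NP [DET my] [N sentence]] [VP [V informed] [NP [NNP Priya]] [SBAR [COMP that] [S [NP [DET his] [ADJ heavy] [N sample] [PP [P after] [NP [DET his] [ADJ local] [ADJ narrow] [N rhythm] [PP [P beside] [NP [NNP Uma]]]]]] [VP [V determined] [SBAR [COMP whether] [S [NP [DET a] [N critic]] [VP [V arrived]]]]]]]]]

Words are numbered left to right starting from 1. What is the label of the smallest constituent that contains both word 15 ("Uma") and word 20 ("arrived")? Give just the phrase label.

S

Word 15 lies under S → VP → SBAR → S → NP → PP → NP → PP → NP → NNP; word 20 lies under S → VP → SBAR → S → VP → SBAR → S → VP → V. The lowest shared node is the S.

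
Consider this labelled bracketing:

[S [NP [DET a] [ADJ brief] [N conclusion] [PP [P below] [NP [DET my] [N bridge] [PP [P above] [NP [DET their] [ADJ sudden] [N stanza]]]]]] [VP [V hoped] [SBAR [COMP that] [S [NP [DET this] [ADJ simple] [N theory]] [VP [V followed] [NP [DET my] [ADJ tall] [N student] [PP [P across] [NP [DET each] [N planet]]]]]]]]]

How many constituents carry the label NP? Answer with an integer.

6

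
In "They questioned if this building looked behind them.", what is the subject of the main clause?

they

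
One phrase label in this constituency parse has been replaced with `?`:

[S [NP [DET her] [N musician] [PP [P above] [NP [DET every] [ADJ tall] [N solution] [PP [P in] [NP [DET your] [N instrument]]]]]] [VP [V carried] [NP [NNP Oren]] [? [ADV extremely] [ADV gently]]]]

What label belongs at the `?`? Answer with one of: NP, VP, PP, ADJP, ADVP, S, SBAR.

ADVP

Looking at what the `?` directly dominates — ADV 'extremely', ADV 'gently' — this is an adverb phrase (ADVP).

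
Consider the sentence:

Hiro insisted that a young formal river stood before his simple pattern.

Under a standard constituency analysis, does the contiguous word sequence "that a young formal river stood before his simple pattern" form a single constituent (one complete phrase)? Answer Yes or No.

Yes

The sequence corresponds to a single SBAR node — the subordinate clause "that a young formal river stood before his simple pattern".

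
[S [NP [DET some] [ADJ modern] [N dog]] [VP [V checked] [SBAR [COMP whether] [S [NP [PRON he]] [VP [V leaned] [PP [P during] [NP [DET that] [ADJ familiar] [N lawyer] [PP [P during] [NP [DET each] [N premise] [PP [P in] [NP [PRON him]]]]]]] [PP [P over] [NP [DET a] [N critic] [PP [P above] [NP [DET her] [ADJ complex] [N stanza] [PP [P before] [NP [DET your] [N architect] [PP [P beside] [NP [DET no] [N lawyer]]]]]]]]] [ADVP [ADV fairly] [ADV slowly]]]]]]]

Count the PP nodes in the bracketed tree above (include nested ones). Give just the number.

Listing each PP by its span: [PP during that familiar lawyer during each premise in him]; [PP during each premise in him]; [PP in him]; [PP over a critic above her complex stanza before your architect beside no lawyer]; [PP above her complex stanza before your architect beside no lawyer]; [PP before your architect beside no lawyer] … — that makes 7.

7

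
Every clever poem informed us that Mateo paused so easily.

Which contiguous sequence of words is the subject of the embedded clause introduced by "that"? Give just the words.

In the embedded clause introduced by "that" the verb is "paused"; the NP preceding it, "Mateo", is the subject.

Mateo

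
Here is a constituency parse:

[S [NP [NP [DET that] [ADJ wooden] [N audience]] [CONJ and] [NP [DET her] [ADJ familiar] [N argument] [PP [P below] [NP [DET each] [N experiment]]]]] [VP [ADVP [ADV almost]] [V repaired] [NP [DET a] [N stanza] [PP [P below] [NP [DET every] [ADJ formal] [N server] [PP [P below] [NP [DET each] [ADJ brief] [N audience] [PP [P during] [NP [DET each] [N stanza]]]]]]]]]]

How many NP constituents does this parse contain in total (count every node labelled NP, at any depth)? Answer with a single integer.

8

The NP constituents are: [NP that wooden audience and her familiar argument below each experiment]; [NP that wooden audience]; [NP her familiar argument below each experiment]; [NP each experiment]; [NP a stanza below every formal server below each brief audience during each stanza]; [NP every formal server below each brief audience during each stanza] …. Total: 8.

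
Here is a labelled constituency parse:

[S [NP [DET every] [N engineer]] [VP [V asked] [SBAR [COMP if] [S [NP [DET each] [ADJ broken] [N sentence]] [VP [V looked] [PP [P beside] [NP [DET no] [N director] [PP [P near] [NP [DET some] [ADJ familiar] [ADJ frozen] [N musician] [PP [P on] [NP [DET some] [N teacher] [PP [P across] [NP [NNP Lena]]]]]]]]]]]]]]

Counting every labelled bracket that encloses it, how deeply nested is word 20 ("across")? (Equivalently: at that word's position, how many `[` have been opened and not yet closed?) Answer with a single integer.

13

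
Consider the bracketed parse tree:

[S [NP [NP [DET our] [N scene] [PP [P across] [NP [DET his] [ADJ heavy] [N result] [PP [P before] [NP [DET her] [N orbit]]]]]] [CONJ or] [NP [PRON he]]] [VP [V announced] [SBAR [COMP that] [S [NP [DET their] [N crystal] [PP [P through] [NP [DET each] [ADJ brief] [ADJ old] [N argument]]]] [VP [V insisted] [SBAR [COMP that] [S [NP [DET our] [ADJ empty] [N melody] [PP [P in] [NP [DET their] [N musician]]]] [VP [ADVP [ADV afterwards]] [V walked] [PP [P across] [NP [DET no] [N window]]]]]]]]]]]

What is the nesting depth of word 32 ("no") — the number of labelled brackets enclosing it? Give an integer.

The word sits inside DET, which is inside NP, inside PP, inside VP, inside S, inside SBAR, inside VP, inside S, inside SBAR, inside VP, inside S — 11 brackets in all.

11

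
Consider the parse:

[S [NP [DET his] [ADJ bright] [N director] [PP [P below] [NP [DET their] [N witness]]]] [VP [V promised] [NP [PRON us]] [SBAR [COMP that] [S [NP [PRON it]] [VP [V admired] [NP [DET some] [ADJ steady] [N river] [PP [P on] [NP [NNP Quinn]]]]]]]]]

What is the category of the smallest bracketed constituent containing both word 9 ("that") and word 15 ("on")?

SBAR

Both words fall inside [SBAR that it admired some steady river on Quinn] (words 9–16), and no smaller constituent contains them both. Label: SBAR.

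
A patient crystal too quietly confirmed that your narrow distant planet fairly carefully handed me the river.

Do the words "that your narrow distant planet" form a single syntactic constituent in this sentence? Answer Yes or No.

No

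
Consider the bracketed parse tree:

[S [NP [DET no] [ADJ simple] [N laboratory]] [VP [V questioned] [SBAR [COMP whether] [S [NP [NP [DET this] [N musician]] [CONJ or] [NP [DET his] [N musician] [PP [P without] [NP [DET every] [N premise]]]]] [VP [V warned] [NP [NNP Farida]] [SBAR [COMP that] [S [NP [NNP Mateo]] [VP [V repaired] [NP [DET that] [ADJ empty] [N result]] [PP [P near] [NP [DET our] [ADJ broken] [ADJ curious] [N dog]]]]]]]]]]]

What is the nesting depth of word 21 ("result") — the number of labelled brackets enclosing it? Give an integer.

10

The word sits inside N, which is inside NP, inside VP, inside S, inside SBAR, inside VP, inside S, inside SBAR, inside VP, inside S — 10 brackets in all.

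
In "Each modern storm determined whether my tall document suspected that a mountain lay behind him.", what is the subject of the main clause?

each modern storm

The subject of the main clause is the NP immediately before the verb "determined": "each modern storm".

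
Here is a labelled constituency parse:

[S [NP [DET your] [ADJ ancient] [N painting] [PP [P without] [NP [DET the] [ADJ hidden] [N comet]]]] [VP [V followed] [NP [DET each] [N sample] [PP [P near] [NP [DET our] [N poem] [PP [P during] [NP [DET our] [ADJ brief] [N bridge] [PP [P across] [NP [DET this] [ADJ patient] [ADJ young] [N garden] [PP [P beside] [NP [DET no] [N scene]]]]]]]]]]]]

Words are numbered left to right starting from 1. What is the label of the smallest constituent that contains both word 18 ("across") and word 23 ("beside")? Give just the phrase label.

PP

Word 18 lies under S → VP → NP → PP → NP → PP → NP → PP → P; word 23 lies under S → VP → NP → PP → NP → PP → NP → PP → NP → PP → P. The lowest shared node is the PP.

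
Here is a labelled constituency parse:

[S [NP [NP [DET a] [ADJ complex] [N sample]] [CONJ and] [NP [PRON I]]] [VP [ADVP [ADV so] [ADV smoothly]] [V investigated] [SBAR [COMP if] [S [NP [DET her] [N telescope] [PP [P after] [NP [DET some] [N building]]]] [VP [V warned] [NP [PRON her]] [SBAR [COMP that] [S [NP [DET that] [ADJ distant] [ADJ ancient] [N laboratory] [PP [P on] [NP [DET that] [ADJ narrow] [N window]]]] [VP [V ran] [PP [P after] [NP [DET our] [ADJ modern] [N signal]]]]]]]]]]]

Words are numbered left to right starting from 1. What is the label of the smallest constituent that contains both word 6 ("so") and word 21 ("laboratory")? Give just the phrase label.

The smallest bracket enclosing both words is [VP so smoothly investigated if her telescope after some building warned her that that distant ancient laboratory on that narrow window ran after our modern signal], so the label is VP.

VP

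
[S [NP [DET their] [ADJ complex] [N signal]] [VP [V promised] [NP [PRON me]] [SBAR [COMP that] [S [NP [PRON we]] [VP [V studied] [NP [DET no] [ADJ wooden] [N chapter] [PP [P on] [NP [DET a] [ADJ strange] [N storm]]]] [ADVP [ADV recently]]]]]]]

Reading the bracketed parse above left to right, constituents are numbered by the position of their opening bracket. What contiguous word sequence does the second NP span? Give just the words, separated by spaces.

me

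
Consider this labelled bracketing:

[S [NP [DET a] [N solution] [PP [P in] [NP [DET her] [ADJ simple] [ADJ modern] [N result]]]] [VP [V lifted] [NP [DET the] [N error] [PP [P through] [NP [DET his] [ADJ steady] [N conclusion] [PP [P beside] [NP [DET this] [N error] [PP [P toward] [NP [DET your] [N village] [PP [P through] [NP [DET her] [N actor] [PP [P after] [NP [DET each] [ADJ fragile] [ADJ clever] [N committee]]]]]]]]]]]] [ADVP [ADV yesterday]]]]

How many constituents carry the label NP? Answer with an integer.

Listing each NP by its span: [NP a solution in her simple modern result]; [NP her simple modern result]; [NP the error through his steady conclusion beside this error toward your village through her actor after each fragile clever committee]; [NP his steady conclusion beside this error toward your village through her actor after each fragile clever committee]; [NP this error toward your village through her actor after each fragile clever committee]; [NP your village through her actor after each fragile clever committee] … — that makes 8.

8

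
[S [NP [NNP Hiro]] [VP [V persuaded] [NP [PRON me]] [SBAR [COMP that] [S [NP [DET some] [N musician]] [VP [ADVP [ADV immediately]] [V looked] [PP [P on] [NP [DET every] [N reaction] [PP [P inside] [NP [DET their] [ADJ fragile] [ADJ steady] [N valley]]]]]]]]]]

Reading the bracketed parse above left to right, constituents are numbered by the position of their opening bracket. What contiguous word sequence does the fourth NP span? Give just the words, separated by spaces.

every reaction inside their fragile steady valley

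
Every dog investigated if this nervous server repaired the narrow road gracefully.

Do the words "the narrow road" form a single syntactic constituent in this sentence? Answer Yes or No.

Yes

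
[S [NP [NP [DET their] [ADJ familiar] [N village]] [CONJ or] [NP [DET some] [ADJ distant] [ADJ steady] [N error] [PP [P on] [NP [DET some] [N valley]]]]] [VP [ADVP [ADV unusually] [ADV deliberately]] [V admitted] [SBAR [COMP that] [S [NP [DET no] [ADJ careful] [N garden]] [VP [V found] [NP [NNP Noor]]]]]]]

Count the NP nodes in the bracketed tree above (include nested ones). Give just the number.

Scanning left to right, an opening `[NP` appears at word positions 1, 1, 5, 10, 16, 20 — 6 in total.

6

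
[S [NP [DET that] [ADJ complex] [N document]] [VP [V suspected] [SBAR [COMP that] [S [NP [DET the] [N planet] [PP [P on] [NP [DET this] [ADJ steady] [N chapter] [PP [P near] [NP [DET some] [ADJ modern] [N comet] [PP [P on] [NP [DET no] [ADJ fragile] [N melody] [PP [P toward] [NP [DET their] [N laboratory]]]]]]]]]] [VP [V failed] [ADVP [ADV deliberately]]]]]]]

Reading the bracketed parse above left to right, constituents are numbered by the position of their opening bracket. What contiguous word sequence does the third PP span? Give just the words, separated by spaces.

Opening `[PP` markers occur at word positions 8, 12, 16, 20; the third of these opens the constituent [PP on no fragile melody toward their laboratory].

on no fragile melody toward their laboratory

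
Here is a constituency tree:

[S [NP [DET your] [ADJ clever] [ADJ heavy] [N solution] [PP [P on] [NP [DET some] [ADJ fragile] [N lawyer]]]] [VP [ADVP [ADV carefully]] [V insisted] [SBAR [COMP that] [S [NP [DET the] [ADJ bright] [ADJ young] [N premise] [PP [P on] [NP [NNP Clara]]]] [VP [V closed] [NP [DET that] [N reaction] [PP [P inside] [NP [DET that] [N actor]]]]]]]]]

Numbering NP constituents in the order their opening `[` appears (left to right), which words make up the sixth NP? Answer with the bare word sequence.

that actor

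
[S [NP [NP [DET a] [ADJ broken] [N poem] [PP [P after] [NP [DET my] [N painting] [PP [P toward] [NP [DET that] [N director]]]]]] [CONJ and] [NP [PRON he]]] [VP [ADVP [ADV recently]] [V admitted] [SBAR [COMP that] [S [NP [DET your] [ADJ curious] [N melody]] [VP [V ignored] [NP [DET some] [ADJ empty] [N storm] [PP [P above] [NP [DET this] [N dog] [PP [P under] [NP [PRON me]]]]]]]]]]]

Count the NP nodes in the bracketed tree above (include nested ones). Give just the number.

Listing each NP by its span: [NP a broken poem after my painting toward that director and he]; [NP a broken poem after my painting toward that director]; [NP my painting toward that director]; [NP that director]; [NP he]; [NP your curious melody] … — that makes 9.

9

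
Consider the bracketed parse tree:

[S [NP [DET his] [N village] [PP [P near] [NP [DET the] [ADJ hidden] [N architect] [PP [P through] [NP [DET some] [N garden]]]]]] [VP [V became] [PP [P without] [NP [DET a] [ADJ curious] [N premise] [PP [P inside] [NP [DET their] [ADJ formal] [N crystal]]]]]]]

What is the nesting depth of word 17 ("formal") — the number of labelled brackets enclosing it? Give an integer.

7

The word sits inside ADJ, which is inside NP, inside PP, inside NP, inside PP, inside VP, inside S — 7 brackets in all.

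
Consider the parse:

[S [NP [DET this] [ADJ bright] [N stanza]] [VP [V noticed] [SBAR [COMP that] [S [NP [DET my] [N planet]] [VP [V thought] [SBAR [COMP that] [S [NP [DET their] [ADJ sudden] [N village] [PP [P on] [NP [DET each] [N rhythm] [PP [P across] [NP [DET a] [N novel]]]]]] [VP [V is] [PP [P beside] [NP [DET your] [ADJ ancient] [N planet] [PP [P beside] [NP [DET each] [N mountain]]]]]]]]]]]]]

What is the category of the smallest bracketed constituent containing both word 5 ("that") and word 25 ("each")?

SBAR

Both words fall inside [SBAR that my planet thought that their sudden village on each rhythm across a novel is beside your ancient planet beside each mountain] (words 5–26), and no smaller constituent contains them both. Label: SBAR.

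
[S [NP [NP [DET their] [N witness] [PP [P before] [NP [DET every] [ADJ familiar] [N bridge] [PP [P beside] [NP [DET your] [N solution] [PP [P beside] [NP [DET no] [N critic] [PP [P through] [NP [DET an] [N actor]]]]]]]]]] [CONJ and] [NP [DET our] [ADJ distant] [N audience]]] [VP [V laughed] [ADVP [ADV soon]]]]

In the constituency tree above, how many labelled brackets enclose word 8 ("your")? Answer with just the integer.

Counting open brackets not yet closed at "your": [S [NP [NP [PP [NP [PP [NP [DET = 8.

8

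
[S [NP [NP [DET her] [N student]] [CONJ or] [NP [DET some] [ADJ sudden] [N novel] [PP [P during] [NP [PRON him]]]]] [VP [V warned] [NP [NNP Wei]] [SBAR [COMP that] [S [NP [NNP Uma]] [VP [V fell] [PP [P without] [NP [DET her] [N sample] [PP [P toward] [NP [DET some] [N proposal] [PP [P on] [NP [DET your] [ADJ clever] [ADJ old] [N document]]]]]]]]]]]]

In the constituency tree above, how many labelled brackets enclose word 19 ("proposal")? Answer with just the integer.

10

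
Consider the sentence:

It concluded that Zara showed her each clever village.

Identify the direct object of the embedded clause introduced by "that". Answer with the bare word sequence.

The verb of the embedded clause introduced by "that" is "showed"; its direct object is the NP "each clever village".

each clever village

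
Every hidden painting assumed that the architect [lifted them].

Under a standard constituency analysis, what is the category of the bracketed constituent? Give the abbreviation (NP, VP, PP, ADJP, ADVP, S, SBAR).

VP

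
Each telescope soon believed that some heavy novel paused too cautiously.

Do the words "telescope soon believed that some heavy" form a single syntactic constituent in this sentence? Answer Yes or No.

The smallest constituent containing the whole sequence is the clause [S each telescope soon believed that some heavy novel paused too cautiously], but the sequence is only part of it — it straddles the boundary between noun phrase "each telescope" and verb phrase "soon believed that some heavy novel paused too cautiously".

No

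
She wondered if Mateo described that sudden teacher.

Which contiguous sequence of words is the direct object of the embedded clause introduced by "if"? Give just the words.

The verb of the embedded clause introduced by "if" is "described"; its direct object is the NP "that sudden teacher".

that sudden teacher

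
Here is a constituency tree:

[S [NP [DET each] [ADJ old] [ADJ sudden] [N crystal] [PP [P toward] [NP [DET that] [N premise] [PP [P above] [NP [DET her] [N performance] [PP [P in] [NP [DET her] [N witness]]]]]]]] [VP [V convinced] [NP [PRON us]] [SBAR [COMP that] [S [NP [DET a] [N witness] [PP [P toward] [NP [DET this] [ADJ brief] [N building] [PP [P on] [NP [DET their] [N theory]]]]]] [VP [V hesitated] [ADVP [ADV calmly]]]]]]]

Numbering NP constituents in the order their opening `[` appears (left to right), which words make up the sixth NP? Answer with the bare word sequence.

a witness toward this brief building on their theory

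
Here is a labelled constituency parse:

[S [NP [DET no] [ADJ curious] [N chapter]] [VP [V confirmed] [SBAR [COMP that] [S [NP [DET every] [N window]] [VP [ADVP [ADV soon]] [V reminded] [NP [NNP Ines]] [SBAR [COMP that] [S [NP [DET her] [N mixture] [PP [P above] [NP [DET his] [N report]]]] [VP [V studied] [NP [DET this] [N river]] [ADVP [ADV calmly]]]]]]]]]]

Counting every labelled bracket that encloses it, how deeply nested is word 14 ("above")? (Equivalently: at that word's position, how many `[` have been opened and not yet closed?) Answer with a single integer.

10

Counting open brackets not yet closed at "above": [S [VP [SBAR [S [VP [SBAR [S [NP [PP [P = 10.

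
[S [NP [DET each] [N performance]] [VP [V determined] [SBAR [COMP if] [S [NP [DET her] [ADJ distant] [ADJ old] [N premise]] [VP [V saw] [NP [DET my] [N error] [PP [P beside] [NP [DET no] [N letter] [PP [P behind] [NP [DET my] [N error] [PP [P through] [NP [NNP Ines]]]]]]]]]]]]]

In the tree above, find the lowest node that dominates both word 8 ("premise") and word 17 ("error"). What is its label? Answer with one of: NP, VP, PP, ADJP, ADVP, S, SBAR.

S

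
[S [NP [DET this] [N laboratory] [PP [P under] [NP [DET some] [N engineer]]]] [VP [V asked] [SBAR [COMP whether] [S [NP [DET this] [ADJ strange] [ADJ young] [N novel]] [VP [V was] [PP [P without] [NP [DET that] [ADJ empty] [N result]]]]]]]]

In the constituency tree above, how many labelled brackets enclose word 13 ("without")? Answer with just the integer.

7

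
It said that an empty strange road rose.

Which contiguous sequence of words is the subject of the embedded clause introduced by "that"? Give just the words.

an empty strange road

In the embedded clause introduced by "that" the verb is "rose"; the NP preceding it, "an empty strange road", is the subject.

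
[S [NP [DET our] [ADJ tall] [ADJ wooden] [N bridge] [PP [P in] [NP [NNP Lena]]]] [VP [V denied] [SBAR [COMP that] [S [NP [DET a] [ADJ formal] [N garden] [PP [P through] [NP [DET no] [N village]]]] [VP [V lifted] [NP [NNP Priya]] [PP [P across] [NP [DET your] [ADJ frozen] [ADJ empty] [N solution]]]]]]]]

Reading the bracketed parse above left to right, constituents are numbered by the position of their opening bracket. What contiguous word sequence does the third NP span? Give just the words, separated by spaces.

a formal garden through no village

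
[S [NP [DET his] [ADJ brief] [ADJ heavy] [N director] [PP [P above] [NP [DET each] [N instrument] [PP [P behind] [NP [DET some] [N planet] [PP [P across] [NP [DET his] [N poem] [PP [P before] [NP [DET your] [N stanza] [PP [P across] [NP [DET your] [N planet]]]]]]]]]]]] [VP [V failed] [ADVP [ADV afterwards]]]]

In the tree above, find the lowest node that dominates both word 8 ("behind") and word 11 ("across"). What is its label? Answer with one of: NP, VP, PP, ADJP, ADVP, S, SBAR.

PP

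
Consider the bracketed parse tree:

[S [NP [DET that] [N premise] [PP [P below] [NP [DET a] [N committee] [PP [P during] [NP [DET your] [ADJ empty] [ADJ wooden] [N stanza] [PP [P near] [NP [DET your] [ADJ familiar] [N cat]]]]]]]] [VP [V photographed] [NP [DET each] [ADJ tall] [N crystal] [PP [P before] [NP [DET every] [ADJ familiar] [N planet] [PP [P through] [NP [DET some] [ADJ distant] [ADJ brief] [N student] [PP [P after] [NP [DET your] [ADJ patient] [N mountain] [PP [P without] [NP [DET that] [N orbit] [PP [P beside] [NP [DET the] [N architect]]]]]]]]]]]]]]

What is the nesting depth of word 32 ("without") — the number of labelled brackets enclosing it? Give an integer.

11

Counting open brackets not yet closed at "without": [S [VP [NP [PP [NP [PP [NP [PP [NP [PP [P = 11.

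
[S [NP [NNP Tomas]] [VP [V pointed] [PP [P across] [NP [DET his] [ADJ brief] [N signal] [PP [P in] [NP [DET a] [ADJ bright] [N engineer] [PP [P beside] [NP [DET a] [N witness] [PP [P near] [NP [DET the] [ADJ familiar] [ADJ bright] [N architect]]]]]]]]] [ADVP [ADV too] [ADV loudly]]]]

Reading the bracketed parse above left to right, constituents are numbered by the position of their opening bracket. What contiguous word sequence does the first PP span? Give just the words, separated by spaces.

Opening `[PP` markers occur at word positions 3, 7, 11, 14; the first of these opens the constituent [PP across his brief signal in a bright engineer beside a witness near the familiar bright architect].

across his brief signal in a bright engineer beside a witness near the familiar bright architect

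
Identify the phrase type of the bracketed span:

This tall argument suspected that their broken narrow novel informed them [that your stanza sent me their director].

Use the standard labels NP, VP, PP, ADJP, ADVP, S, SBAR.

The bracketed span "that your stanza sent me their director" is headed by "that", making it a subordinate clause (SBAR).

SBAR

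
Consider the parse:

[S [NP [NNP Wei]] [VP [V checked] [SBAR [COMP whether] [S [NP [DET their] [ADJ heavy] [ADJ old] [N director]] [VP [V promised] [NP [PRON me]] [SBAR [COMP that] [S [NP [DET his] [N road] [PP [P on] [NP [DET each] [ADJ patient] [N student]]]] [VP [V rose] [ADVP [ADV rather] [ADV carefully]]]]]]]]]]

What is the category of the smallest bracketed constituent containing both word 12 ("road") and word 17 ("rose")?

S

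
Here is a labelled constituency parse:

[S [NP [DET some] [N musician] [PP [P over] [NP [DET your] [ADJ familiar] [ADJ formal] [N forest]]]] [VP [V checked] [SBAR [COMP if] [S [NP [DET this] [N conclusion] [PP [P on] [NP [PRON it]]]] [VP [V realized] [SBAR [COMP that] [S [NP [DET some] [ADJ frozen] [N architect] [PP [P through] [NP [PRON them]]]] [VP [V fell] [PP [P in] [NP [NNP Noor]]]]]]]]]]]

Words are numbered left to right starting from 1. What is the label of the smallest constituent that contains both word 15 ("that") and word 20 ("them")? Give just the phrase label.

The smallest bracket enclosing both words is [SBAR that some frozen architect through them fell in Noor], so the label is SBAR.

SBAR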